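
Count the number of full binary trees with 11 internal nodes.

58786

The number of full binary trees on 11 internal nodes is the Catalan number C_11.
C_11 = C(22,11)/12 = 705432/12 = 58786.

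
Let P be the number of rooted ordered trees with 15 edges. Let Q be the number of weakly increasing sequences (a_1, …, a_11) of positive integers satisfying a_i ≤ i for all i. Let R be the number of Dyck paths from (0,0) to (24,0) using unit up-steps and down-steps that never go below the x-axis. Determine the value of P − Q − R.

Rooted ordered trees with n edges are counted by C_n; here n = 15. So P = C_15 = 9694845.
Weakly increasing sequences with a_i ≤ i biject with Dyck paths of semilength 11, so there are C_11. So Q = C_11 = 58786.
Paths of 12 up- and 12 down-steps that never dip below the axis are Dyck paths; their count is C_12. So R = C_12 = 208012.
P − Q − R = 9694845 − 58786 − 208012 = 9428047.

9428047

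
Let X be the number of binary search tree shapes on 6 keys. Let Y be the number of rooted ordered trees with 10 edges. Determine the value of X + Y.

There are C_n binary search tree shapes on n keys; with n = 6 that is C_6. So X = C_6 = 132.
A rooted plane tree with 10 edges has 11 nodes, and the count is C_10. So Y = C_10 = 16796.
X + Y = 132 + 16796 = 16928.

16928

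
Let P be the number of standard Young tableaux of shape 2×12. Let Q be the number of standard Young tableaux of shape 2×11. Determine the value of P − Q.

149226

By the hook-length formula (or a Dyck-path bijection), SYT of shape 2×12 number C_12. So P = C_12 = 208012.
Standard Young tableaux of shape 2×n are counted by C_n; here n = 11. So Q = C_11 = 58786.
P − Q = 208012 − 58786 = 149226.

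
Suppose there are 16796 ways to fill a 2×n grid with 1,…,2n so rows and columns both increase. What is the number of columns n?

10

Standard Young tableaux of shape 2×n are counted by C_n. Since C_10 = 16796, the index is 10.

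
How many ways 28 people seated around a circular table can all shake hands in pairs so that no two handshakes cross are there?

2674440

Non-crossing handshake pairings of 2n people are counted by C_n; 28 people gives n = 14.
C_14 = C_13 · 2(2·13+1)/(13+2) = 742900 · 54/15 = 2674440.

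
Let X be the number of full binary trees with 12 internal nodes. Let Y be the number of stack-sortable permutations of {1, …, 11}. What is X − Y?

Full binary trees with n internal nodes are counted by C_n; here n = 12. So X = C_12 = 208012.
By Knuth's characterisation, the stack-sortable permutations of length 11 are the 231-avoiders, numbering C_11. So Y = C_11 = 58786.
X − Y = 208012 − 58786 = 149226.

149226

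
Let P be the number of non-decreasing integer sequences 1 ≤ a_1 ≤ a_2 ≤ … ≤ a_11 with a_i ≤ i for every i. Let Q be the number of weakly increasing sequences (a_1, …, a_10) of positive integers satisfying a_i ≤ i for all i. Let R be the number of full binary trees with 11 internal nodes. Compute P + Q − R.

Weakly increasing sequences with a_i ≤ i biject with Dyck paths of semilength 11, so there are C_11. So P = C_11 = 58786.
Weakly increasing sequences with a_i ≤ i biject with Dyck paths of semilength 10, so there are C_10. So Q = C_10 = 16796.
The number of full binary trees on 11 internal nodes is the Catalan number C_11. So R = C_11 = 58786.
P + Q − R = 58786 + 16796 − 58786 = 16796.

16796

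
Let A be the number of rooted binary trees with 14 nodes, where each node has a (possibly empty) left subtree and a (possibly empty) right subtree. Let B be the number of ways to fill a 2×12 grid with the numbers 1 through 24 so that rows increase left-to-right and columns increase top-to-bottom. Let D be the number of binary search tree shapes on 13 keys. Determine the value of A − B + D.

Binary trees (left/right distinguished) on n nodes are counted by C_n; here n = 14. So A = C_14 = 2674440.
Standard Young tableaux of shape 2×n are counted by C_n; here n = 12. So B = C_12 = 208012.
There are C_n binary search tree shapes on n keys; with n = 13 that is C_13. So D = C_13 = 742900.
A − B + D = 2674440 − 208012 + 742900 = 3209328.

3209328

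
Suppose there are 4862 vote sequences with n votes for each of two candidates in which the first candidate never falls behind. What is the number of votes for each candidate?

9

Such ballot sequences with n votes each are counted by C_n. The Catalan number equal to 4862 is C_9.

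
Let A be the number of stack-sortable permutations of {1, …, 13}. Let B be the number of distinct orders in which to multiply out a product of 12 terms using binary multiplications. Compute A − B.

By Knuth's characterisation, the stack-sortable permutations of length 13 are the 231-avoiders, numbering C_13. So A = C_13 = 742900.
Parenthesizations of m factors correspond to full binary trees with m leaves, counted by C_{m−1}; m = 12 gives C_11. So B = C_11 = 58786.
A − B = 742900 − 58786 = 684114.

684114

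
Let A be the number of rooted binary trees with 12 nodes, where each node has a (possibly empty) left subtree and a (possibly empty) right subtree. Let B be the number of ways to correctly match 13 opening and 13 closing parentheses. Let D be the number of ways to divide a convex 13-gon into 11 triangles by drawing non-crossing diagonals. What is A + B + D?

1009698

Rooted binary trees with 12 nodes (each child slot possibly empty) number C_12. So A = C_12 = 208012.
Balanced strings of n pairs of brackets are counted by C_n; here n = 13. So B = C_13 = 742900.
A convex 13-gon is triangulated into 11 triangles, and the number of such triangulations is the Catalan number C_{13−2} = C_11. So D = C_11 = 58786.
A + B + D = 208012 + 742900 + 58786 = 1009698.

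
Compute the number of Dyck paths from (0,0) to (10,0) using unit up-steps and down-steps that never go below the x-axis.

A Dyck path with 5 up-steps and 5 down-steps has semilength 5, so there are C_5 of them.
C_5 = C(10,5)/6 = 252/6 = 42.

42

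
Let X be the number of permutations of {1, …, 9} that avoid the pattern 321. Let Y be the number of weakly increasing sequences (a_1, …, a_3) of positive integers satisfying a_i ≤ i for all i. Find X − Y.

For any fixed pattern of length 3, the pattern-avoiding permutations of [9] number C_9. So X = C_9 = 4862.
Weakly increasing sequences with a_i ≤ i biject with Dyck paths of semilength 3, so there are C_3. So Y = C_3 = 5.
X − Y = 4862 − 5 = 4857.

4857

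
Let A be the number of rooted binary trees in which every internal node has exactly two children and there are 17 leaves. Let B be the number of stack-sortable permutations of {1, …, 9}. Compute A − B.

A full binary tree with L leaves has L−1 internal nodes and is counted by C_{L−1}; L = 17 gives C_16. So A = C_16 = 35357670.
By Knuth's characterisation, the stack-sortable permutations of length 9 are the 231-avoiders, numbering C_9. So B = C_9 = 4862.
A − B = 35357670 − 4862 = 35352808.

35352808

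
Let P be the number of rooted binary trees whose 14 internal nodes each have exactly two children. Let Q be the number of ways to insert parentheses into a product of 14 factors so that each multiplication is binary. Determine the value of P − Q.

Full binary trees with n internal nodes are counted by C_n; here n = 14. So P = C_14 = 2674440.
Bracketing 14 factors into binary products is counted by C_{14−1} = C_13. So Q = C_13 = 742900.
P − Q = 2674440 − 742900 = 1931540.

1931540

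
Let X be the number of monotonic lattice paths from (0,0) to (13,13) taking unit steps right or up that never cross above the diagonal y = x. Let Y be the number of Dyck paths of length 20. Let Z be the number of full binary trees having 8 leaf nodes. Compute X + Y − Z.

Monotone paths in an n×n grid that stay weakly below the diagonal are counted by C_n; here n = 13. So X = C_13 = 742900.
A Dyck path with 10 up-steps and 10 down-steps has semilength 10, so there are C_10 of them. So Y = C_10 = 16796.
Full binary trees with 8 leaves have 8−1 = 7 internal nodes, so there are C_7 of them. So Z = C_7 = 429.
X + Y − Z = 742900 + 16796 − 429 = 759267.

759267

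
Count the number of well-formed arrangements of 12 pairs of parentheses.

208012

With 12 pairs the number of balanced bracket strings is the Catalan number C_12.
C_12 = C(24,12)/13 = 2704156/13 = 208012.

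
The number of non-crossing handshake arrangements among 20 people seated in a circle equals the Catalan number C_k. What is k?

10

With 20 = 2·10 people, non-crossing handshake pairings are non-crossing perfect matchings on a circle, counted by C_10.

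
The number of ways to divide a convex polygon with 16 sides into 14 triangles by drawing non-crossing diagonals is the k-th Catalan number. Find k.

A convex 16-gon is triangulated into 14 triangles, and the number of such triangulations is the Catalan number C_{16−2} = C_14.

14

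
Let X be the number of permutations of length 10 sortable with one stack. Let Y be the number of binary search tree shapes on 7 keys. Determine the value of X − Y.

By Knuth's characterisation, the stack-sortable permutations of length 10 are the 231-avoiders, numbering C_10. So X = C_10 = 16796.
Rooted binary trees with 7 nodes (each child slot possibly empty) number C_7. So Y = C_7 = 429.
X − Y = 16796 − 429 = 16367.

16367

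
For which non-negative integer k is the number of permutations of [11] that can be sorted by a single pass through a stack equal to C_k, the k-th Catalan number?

11

By Knuth's characterisation, the stack-sortable permutations of length 11 are the 231-avoiders, numbering C_11.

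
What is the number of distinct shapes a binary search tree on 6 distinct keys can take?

132

Binary trees (left/right distinguished) on n nodes are counted by C_n; here n = 6.
C_6 = 132.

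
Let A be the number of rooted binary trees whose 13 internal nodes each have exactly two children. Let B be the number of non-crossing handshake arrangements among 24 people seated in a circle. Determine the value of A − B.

534888

Full binary trees with n internal nodes are counted by C_n; here n = 13. So A = C_13 = 742900.
Non-crossing handshake pairings of 2n people are counted by C_n; 24 people gives n = 12. So B = C_12 = 208012.
A − B = 742900 − 208012 = 534888.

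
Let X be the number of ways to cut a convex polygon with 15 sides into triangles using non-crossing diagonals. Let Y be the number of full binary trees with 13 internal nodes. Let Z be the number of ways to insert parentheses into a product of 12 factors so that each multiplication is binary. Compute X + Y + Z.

Triangulations of a convex m-gon are counted by C_{m−2}; with m = 15 this is C_13. So X = C_13 = 742900.
The number of full binary trees on 13 internal nodes is the Catalan number C_13. So Y = C_13 = 742900.
Ways to associate a product of 12 factors correspond to binary trees on 12 leaves, so the count is C_11. So Z = C_11 = 58786.
X + Y + Z = 742900 + 742900 + 58786 = 1544586.

1544586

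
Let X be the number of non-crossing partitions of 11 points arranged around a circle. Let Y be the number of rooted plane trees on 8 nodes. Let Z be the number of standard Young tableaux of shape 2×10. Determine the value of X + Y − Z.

Non-crossing partitions of an n-element set are counted by C_n; here n = 11. So X = C_11 = 58786.
Rooted ordered (plane) trees on m nodes have m−1 edges and are counted by C_{m−1}; m = 8 gives C_7. So Y = C_7 = 429.
By the hook-length formula (or a Dyck-path bijection), SYT of shape 2×10 number C_10. So Z = C_10 = 16796.
X + Y − Z = 58786 + 429 − 16796 = 42419.

42419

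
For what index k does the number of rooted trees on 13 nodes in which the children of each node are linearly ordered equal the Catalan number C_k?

12

A rooted plane tree on 13 nodes has 12 edges, and such trees are counted by C_12.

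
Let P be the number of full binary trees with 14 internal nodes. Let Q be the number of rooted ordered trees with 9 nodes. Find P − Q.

2673010

The number of full binary trees on 14 internal nodes is the Catalan number C_14. So P = C_14 = 2674440.
A rooted plane tree on 9 nodes has 8 edges, and such trees are counted by C_8. So Q = C_8 = 1430.
P − Q = 2674440 − 1430 = 2673010.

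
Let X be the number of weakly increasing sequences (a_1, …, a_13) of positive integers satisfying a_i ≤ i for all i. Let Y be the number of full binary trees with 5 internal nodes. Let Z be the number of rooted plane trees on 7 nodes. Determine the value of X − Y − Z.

742726

Weakly increasing sequences with a_i ≤ i biject with Dyck paths of semilength 13, so there are C_13. So X = C_13 = 742900.
The number of full binary trees on 5 internal nodes is the Catalan number C_5. So Y = C_5 = 42.
Rooted ordered (plane) trees on m nodes have m−1 edges and are counted by C_{m−1}; m = 7 gives C_6. So Z = C_6 = 132.
X − Y − Z = 742900 − 42 − 132 = 742726.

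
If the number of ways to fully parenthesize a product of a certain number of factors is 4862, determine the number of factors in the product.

Parenthesizations of m factors are counted by C_{m−1}. Since C_9 = 4862, the index is 9.
So the index is 9, and the number of factors is 9 + 1 = 10.

10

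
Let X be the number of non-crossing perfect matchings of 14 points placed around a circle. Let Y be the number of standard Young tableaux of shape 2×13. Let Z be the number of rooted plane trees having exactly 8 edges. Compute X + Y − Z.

741899

Pairing 14 circle points by 7 non-crossing chords gives C_7 matchings. So X = C_7 = 429.
Standard Young tableaux of shape 2×n are counted by C_n; here n = 13. So Y = C_13 = 742900.
Rooted ordered trees with n edges are counted by C_n; here n = 8. So Z = C_8 = 1430.
X + Y − Z = 429 + 742900 − 1430 = 741899.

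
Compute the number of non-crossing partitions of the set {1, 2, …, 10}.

The non-crossing partitions of [10] form a lattice of size C_10.
C_10 = C(20,10)/11 = 184756/11 = 16796.

16796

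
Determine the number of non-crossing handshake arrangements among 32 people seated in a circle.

With 32 = 2·16 people, non-crossing handshake pairings are non-crossing perfect matchings on a circle, counted by C_16.
C_16 = 35357670.

35357670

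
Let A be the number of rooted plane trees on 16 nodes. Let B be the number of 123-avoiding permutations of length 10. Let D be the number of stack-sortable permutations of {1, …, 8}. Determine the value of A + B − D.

9710211

Rooted ordered (plane) trees on m nodes have m−1 edges and are counted by C_{m−1}; m = 16 gives C_15. So A = C_15 = 9694845.
Permutations of [n] avoiding any single length-3 pattern are counted by C_n; here n = 10. So B = C_10 = 16796.
By Knuth's characterisation, the stack-sortable permutations of length 8 are the 231-avoiders, numbering C_8. So D = C_8 = 1430.
A + B − D = 9694845 + 16796 − 1430 = 9710211.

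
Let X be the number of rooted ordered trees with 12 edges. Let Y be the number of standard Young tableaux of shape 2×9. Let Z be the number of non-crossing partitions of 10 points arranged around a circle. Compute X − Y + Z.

219946

A rooted plane tree with 12 edges has 13 nodes, and the count is C_12. So X = C_12 = 208012.
By the hook-length formula (or a Dyck-path bijection), SYT of shape 2×9 number C_9. So Y = C_9 = 4862.
The non-crossing partitions of [10] form a lattice of size C_10. So Z = C_10 = 16796.
X − Y + Z = 208012 − 4862 + 16796 = 219946.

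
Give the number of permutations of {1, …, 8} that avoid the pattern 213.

Permutations of [n] avoiding any single length-3 pattern are counted by C_n; here n = 8.
C_8 = C_7 · 2(2·7+1)/(7+2) = 429 · 30/9 = 1430.

1430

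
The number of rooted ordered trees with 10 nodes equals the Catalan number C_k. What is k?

A rooted plane tree on 10 nodes has 9 edges, and such trees are counted by C_9.

9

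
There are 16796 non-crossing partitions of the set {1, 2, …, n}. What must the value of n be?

Non-crossing partitions of [n] are counted by C_n. The Catalan number equal to 16796 is C_10.

10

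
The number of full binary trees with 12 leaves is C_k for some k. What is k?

11

A full binary tree with L leaves has L−1 internal nodes and is counted by C_{L−1}; L = 12 gives C_11.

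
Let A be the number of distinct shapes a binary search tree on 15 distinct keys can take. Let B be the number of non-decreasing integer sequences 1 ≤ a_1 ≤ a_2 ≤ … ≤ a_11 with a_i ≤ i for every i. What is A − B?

9636059

There are C_n binary search tree shapes on n keys; with n = 15 that is C_15. So A = C_15 = 9694845.
Weakly increasing sequences with a_i ≤ i biject with Dyck paths of semilength 11, so there are C_11. So B = C_11 = 58786.
A − B = 9694845 − 58786 = 9636059.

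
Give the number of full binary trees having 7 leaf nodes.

Full binary trees with 7 leaves have 7−1 = 6 internal nodes, so there are C_6 of them.
C_6 = C(12,6)/7 = 924/7 = 132.

132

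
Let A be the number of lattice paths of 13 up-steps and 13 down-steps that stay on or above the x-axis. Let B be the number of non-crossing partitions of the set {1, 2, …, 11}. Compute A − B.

684114

A Dyck path with 13 up-steps and 13 down-steps has semilength 13, so there are C_13 of them. So A = C_13 = 742900.
Non-crossing partitions of an n-element set are counted by C_n; here n = 11. So B = C_11 = 58786.
A − B = 742900 − 58786 = 684114.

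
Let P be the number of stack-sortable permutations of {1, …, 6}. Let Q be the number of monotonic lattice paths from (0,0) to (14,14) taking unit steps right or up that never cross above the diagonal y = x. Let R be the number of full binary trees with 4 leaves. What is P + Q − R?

Stack-sortable permutations are exactly the 231-avoiding ones, counted by C_n; here n = 6. So P = C_6 = 132.
Monotone paths in an n×n grid that stay weakly below the diagonal are counted by C_n; here n = 14. So Q = C_14 = 2674440.
Full binary trees with 4 leaves have 4−1 = 3 internal nodes, so there are C_3 of them. So R = C_3 = 5.
P + Q − R = 132 + 2674440 − 5 = 2674567.

2674567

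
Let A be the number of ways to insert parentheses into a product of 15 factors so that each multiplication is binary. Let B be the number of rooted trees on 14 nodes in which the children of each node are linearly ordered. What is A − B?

Bracketing 15 factors into binary products is counted by C_{15−1} = C_14. So A = C_14 = 2674440.
A rooted plane tree on 14 nodes has 13 edges, and such trees are counted by C_13. So B = C_13 = 742900.
A − B = 2674440 − 742900 = 1931540.

1931540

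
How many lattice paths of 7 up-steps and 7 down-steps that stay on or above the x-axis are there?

429

A Dyck path with 7 up-steps and 7 down-steps has semilength 7, so there are C_7 of them.
C_7 = 429.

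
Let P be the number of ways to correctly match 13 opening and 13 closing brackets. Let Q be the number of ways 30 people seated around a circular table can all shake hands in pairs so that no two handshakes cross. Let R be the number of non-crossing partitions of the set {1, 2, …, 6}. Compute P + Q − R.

Balanced strings of n pairs of brackets are counted by C_n; here n = 13. So P = C_13 = 742900.
With 30 = 2·15 people, non-crossing handshake pairings are non-crossing perfect matchings on a circle, counted by C_15. So Q = C_15 = 9694845.
The non-crossing partitions of [6] form a lattice of size C_6. So R = C_6 = 132.
P + Q − R = 742900 + 9694845 − 132 = 10437613.

10437613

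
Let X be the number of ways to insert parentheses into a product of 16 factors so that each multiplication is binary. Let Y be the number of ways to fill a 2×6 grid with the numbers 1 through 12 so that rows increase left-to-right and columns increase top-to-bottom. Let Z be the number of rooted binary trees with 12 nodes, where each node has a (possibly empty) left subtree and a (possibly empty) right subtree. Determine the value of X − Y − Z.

9486701

Bracketing 16 factors into binary products is counted by C_{16−1} = C_15. So X = C_15 = 9694845.
Standard Young tableaux of shape 2×n are counted by C_n; here n = 6. So Y = C_6 = 132.
There are C_n binary search tree shapes on n keys; with n = 12 that is C_12. So Z = C_12 = 208012.
X − Y − Z = 9694845 − 132 − 208012 = 9486701.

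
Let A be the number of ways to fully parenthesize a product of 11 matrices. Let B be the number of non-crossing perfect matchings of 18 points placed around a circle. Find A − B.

11934

Ways to associate a product of 11 factors correspond to binary trees on 11 leaves, so the count is C_10. So A = C_10 = 16796.
Pairing 18 circle points by 9 non-crossing chords gives C_9 matchings. So B = C_9 = 4862.
A − B = 16796 − 4862 = 11934.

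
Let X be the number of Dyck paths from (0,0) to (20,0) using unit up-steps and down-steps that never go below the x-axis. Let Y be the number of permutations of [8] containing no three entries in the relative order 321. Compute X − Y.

A Dyck path with 10 up-steps and 10 down-steps has semilength 10, so there are C_10 of them. So X = C_10 = 16796.
For any fixed pattern of length 3, the pattern-avoiding permutations of [8] number C_8. So Y = C_8 = 1430.
X − Y = 16796 − 1430 = 15366.

15366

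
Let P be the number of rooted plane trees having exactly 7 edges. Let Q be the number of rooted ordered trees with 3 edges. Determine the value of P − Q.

424

Rooted ordered trees with n edges are counted by C_n; here n = 7. So P = C_7 = 429.
Rooted ordered trees with n edges are counted by C_n; here n = 3. So Q = C_3 = 5.
P − Q = 429 − 5 = 424.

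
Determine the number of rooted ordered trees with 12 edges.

208012

Rooted ordered trees with n edges are counted by C_n; here n = 12.
C_12 = C(24,12)/13 = 2704156/13 = 208012.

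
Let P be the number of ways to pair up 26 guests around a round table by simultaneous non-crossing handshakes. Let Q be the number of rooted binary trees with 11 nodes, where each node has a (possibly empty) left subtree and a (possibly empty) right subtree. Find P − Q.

684114

Non-crossing handshake pairings of 2n people are counted by C_n; 26 people gives n = 13. So P = C_13 = 742900.
Binary trees (left/right distinguished) on n nodes are counted by C_n; here n = 11. So Q = C_11 = 58786.
P − Q = 742900 − 58786 = 684114.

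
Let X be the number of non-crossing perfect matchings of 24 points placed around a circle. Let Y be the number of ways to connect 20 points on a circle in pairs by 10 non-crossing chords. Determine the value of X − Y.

Non-crossing perfect matchings of 2n points on a circle are counted by C_n; with 24 points, n = 12. So X = C_12 = 208012.
Non-crossing perfect matchings of 2n points on a circle are counted by C_n; with 20 points, n = 10. So Y = C_10 = 16796.
X − Y = 208012 − 16796 = 191216.

191216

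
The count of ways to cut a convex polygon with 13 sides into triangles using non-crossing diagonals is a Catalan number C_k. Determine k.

11

Triangulations of a convex m-gon are counted by C_{m−2}; with m = 13 this is C_11.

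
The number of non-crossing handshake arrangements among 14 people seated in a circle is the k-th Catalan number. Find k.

With 14 = 2·7 people, non-crossing handshake pairings are non-crossing perfect matchings on a circle, counted by C_7.

7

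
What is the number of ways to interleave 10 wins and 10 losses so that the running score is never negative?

Reading a vote for the leader as '(' and for the other as ')' turns such a sequence into a balanced string of 10 pairs, so the count is C_10.
C_10 = C_9 · 2(2·9+1)/(9+2) = 4862 · 38/11 = 16796.

16796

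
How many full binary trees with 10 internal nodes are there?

16796

Full binary trees with n internal nodes are counted by C_n; here n = 10.
C_10 = C(20,10)/11 = 184756/11 = 16796.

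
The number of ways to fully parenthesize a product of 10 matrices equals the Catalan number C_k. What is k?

Ways to associate a product of 10 factors correspond to binary trees on 10 leaves, so the count is C_9.

9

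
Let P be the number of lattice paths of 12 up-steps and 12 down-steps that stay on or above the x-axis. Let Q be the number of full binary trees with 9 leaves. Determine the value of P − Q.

Paths of 12 up- and 12 down-steps that never dip below the axis are Dyck paths; their count is C_12. So P = C_12 = 208012.
Full binary trees with 9 leaves have 9−1 = 8 internal nodes, so there are C_8 of them. So Q = C_8 = 1430.
P − Q = 208012 − 1430 = 206582.

206582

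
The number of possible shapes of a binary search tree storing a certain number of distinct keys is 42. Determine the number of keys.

5

Binary search tree shapes on n keys are counted by C_n, and C_5 = 42.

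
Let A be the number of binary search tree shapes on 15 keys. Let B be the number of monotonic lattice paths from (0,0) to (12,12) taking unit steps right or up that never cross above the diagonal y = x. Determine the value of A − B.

Binary trees (left/right distinguished) on n nodes are counted by C_n; here n = 15. So A = C_15 = 9694845.
Monotone paths in an n×n grid that stay weakly below the diagonal are counted by C_n; here n = 12. So B = C_12 = 208012.
A − B = 9694845 − 208012 = 9486833.

9486833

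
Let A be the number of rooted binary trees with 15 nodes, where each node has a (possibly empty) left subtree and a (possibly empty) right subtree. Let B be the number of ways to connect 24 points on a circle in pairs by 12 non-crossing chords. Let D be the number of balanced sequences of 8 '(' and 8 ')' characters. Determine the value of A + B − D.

Rooted binary trees with 15 nodes (each child slot possibly empty) number C_15. So A = C_15 = 9694845.
Non-crossing perfect matchings of 2n points on a circle are counted by C_n; with 24 points, n = 12. So B = C_12 = 208012.
Balanced strings of n pairs of brackets are counted by C_n; here n = 8. So D = C_8 = 1430.
A + B − D = 9694845 + 208012 − 1430 = 9901427.

9901427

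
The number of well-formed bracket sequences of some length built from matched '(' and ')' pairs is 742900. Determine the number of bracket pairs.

Balanced strings of n bracket-pairs are counted by C_n, and C_13 = 742900.

13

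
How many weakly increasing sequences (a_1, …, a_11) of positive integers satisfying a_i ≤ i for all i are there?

Such sub-staircase sequences of length n are counted by C_n; here n = 11.
C_11 = C_10 · 2(2·10+1)/(10+2) = 16796 · 42/12 = 58786.

58786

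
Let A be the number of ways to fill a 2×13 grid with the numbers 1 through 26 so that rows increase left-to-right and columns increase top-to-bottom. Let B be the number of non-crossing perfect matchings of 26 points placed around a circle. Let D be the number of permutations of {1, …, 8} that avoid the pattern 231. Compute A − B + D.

1430

Standard Young tableaux of shape 2×n are counted by C_n; here n = 13. So A = C_13 = 742900.
Pairing 26 circle points by 13 non-crossing chords gives C_13 matchings. So B = C_13 = 742900.
For any fixed pattern of length 3, the pattern-avoiding permutations of [8] number C_8. So D = C_8 = 1430.
A − B + D = 742900 − 742900 + 1430 = 1430.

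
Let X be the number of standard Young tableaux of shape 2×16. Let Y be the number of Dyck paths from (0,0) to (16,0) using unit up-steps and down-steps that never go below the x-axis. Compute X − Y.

By the hook-length formula (or a Dyck-path bijection), SYT of shape 2×16 number C_16. So X = C_16 = 35357670.
Paths of 8 up- and 8 down-steps that never dip below the axis are Dyck paths; their count is C_8. So Y = C_8 = 1430.
X − Y = 35357670 − 1430 = 35356240.

35356240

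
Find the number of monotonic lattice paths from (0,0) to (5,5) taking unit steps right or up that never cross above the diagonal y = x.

Sub-diagonal monotone paths from (0,0) to (5,5) biject with Dyck paths of semilength 5, giving C_5.
C_5 = C_4 · 2(2·4+1)/(4+2) = 14 · 18/6 = 42.

42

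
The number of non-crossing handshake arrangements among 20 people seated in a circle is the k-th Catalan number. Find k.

10

With 20 = 2·10 people, non-crossing handshake pairings are non-crossing perfect matchings on a circle, counted by C_10.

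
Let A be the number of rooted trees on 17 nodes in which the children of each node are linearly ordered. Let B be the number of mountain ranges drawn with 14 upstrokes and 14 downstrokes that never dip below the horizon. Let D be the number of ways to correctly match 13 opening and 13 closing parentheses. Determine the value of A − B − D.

Rooted ordered (plane) trees on m nodes have m−1 edges and are counted by C_{m−1}; m = 17 gives C_16. So A = C_16 = 35357670.
Paths of 14 up- and 14 down-steps that never dip below the axis are Dyck paths; their count is C_14. So B = C_14 = 2674440.
A balanced arrangement of 13 bracket pairs is a Dyck word of semilength 13, so the count is C_13. So D = C_13 = 742900.
A − B − D = 35357670 − 2674440 − 742900 = 31940330.

31940330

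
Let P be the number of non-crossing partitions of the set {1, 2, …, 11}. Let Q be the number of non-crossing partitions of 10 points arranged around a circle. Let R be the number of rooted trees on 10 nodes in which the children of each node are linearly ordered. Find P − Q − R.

37128

Non-crossing partitions of an n-element set are counted by C_n; here n = 11. So P = C_11 = 58786.
The non-crossing partitions of [10] form a lattice of size C_10. So Q = C_10 = 16796.
A rooted plane tree on 10 nodes has 9 edges, and such trees are counted by C_9. So R = C_9 = 4862.
P − Q − R = 58786 − 16796 − 4862 = 37128.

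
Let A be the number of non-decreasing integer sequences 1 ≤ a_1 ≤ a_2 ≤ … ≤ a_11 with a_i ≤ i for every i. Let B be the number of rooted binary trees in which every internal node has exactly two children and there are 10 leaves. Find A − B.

Weakly increasing sequences with a_i ≤ i biject with Dyck paths of semilength 11, so there are C_11. So A = C_11 = 58786.
Full binary trees with 10 leaves have 10−1 = 9 internal nodes, so there are C_9 of them. So B = C_9 = 4862.
A − B = 58786 − 4862 = 53924.

53924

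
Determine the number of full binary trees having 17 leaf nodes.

35357670

Full binary trees with 17 leaves have 17−1 = 16 internal nodes, so there are C_16 of them.
C_16 = C_15 · 2(2·15+1)/(15+2) = 9694845 · 62/17 = 35357670.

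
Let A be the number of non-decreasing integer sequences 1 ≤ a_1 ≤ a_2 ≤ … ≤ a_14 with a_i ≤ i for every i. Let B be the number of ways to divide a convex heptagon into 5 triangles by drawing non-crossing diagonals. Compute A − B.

2674398

Such sub-staircase sequences of length n are counted by C_n; here n = 14. So A = C_14 = 2674440.
A convex 7-gon is triangulated into 5 triangles, and the number of such triangulations is the Catalan number C_{7−2} = C_5. So B = C_5 = 42.
A − B = 2674440 − 42 = 2674398.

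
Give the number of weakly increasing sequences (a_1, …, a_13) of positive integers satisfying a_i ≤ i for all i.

Weakly increasing sequences with a_i ≤ i biject with Dyck paths of semilength 13, so there are C_13.
C_13 = C(26,13)/14 = 10400600/14 = 742900.

742900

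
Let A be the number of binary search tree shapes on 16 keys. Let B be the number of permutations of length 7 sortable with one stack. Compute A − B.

35357241

There are C_n binary search tree shapes on n keys; with n = 16 that is C_16. So A = C_16 = 35357670.
Stack-sortable permutations are exactly the 231-avoiding ones, counted by C_n; here n = 7. So B = C_7 = 429.
A − B = 35357670 − 429 = 35357241.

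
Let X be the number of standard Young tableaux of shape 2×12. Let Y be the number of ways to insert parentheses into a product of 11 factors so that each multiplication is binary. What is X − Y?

Standard Young tableaux of shape 2×n are counted by C_n; here n = 12. So X = C_12 = 208012.
Bracketing 11 factors into binary products is counted by C_{11−1} = C_10. So Y = C_10 = 16796.
X − Y = 208012 − 16796 = 191216.

191216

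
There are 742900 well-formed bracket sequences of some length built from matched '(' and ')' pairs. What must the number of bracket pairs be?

13

Balanced strings of n bracket-pairs are counted by C_n. The Catalan number equal to 742900 is C_13.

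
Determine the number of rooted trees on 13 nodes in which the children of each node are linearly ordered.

Rooted ordered (plane) trees on m nodes have m−1 edges and are counted by C_{m−1}; m = 13 gives C_12.
C_12 = C_11 · 2(2·11+1)/(11+2) = 58786 · 46/13 = 208012.

208012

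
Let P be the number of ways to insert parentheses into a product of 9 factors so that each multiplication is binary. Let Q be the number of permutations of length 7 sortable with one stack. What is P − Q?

1001

Ways to associate a product of 9 factors correspond to binary trees on 9 leaves, so the count is C_8. So P = C_8 = 1430.
By Knuth's characterisation, the stack-sortable permutations of length 7 are the 231-avoiders, numbering C_7. So Q = C_7 = 429.
P − Q = 1430 − 429 = 1001.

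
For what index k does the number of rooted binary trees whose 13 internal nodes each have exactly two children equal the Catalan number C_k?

13

Full binary trees with n internal nodes are counted by C_n; here n = 13.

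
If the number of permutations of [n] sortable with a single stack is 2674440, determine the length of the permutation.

14

Stack-sortable permutations of [n] are counted by C_n; 2674440 = C_14.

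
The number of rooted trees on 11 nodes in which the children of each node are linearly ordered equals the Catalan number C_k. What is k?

A rooted plane tree on 11 nodes has 10 edges, and such trees are counted by C_10.

10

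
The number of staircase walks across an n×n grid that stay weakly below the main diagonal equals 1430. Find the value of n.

Such diagonal-avoiding paths in an n×n grid are counted by C_n, and C_8 = 1430.

8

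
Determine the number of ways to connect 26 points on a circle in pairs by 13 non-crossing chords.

Non-crossing perfect matchings of 2n points on a circle are counted by C_n; with 26 points, n = 13.
C_13 = 742900.

742900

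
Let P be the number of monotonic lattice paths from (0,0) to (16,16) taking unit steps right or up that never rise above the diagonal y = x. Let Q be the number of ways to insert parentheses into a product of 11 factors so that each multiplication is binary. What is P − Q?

35340874

Monotone paths in an n×n grid that stay weakly below the diagonal are counted by C_n; here n = 16. So P = C_16 = 35357670.
Parenthesizations of m factors correspond to full binary trees with m leaves, counted by C_{m−1}; m = 11 gives C_10. So Q = C_10 = 16796.
P − Q = 35357670 − 16796 = 35340874.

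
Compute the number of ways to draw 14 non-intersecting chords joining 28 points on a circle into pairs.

Pairing 28 circle points by 14 non-crossing chords gives C_14 matchings.
C_14 = C(28,14)/15 = 40116600/15 = 2674440.

2674440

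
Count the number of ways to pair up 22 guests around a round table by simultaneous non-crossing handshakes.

58786

With 22 = 2·11 people, non-crossing handshake pairings are non-crossing perfect matchings on a circle, counted by C_11.
C_11 = C(22,11)/12 = 705432/12 = 58786.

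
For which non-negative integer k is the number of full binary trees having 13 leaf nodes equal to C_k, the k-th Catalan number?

12

A full binary tree with L leaves has L−1 internal nodes and is counted by C_{L−1}; L = 13 gives C_12.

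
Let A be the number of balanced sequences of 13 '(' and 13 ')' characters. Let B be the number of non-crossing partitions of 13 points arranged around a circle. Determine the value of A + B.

1485800

Balanced strings of n pairs of brackets are counted by C_n; here n = 13. So A = C_13 = 742900.
Non-crossing partitions of an n-element set are counted by C_n; here n = 13. So B = C_13 = 742900.
A + B = 742900 + 742900 = 1485800.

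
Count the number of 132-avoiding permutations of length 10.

For any fixed pattern of length 3, the pattern-avoiding permutations of [10] number C_10.
C_10 = C_9 · 2(2·9+1)/(9+2) = 4862 · 38/11 = 16796.

16796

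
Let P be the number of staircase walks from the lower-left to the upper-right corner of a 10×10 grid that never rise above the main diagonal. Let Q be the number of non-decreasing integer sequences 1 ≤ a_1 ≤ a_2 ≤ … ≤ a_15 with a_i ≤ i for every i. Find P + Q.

9711641

Sub-diagonal monotone paths from (0,0) to (10,10) biject with Dyck paths of semilength 10, giving C_10. So P = C_10 = 16796.
Weakly increasing sequences with a_i ≤ i biject with Dyck paths of semilength 15, so there are C_15. So Q = C_15 = 9694845.
P + Q = 16796 + 9694845 = 9711641.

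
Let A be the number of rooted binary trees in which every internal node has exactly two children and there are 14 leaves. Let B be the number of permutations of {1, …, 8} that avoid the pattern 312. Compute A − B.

741470

Full binary trees with 14 leaves have 14−1 = 13 internal nodes, so there are C_13 of them. So A = C_13 = 742900.
Permutations of [n] avoiding any single length-3 pattern are counted by C_n; here n = 8. So B = C_8 = 1430.
A − B = 742900 − 1430 = 741470.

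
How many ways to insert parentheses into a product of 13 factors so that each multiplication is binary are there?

Ways to associate a product of 13 factors correspond to binary trees on 13 leaves, so the count is C_12.
C_12 = 208012.

208012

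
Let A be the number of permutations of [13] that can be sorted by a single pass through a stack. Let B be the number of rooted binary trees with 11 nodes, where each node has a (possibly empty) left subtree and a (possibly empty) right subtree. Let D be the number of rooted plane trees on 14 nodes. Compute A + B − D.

58786

Stack-sortable permutations are exactly the 231-avoiding ones, counted by C_n; here n = 13. So A = C_13 = 742900.
Binary trees (left/right distinguished) on n nodes are counted by C_n; here n = 11. So B = C_11 = 58786.
Rooted ordered (plane) trees on m nodes have m−1 edges and are counted by C_{m−1}; m = 14 gives C_13. So D = C_13 = 742900.
A + B − D = 742900 + 58786 − 742900 = 58786.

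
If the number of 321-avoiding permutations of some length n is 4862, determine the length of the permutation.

Permutations of [n] avoiding a fixed length-3 pattern are counted by C_n; 4862 = C_9.

9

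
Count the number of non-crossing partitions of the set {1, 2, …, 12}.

208012

Non-crossing partitions of an n-element set are counted by C_n; here n = 12.
C_12 = C_11 · 2(2·11+1)/(11+2) = 58786 · 46/13 = 208012.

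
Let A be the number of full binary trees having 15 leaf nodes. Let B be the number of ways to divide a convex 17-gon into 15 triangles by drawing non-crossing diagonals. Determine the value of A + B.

12369285

A full binary tree with L leaves has L−1 internal nodes and is counted by C_{L−1}; L = 15 gives C_14. So A = C_14 = 2674440.
The number of triangulations of a 17-gon is the Catalan number C_15 (index = sides − 2). So B = C_15 = 9694845.
A + B = 2674440 + 9694845 = 12369285.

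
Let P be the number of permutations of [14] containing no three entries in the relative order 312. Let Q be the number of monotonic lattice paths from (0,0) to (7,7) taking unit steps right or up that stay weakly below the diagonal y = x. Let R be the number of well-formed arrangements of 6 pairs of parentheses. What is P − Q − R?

For any fixed pattern of length 3, the pattern-avoiding permutations of [14] number C_14. So P = C_14 = 2674440.
Monotone paths in an n×n grid that stay weakly below the diagonal are counted by C_n; here n = 7. So Q = C_7 = 429.
A balanced arrangement of 6 bracket pairs is a Dyck word of semilength 6, so the count is C_6. So R = C_6 = 132.
P − Q − R = 2674440 − 429 − 132 = 2673879.

2673879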